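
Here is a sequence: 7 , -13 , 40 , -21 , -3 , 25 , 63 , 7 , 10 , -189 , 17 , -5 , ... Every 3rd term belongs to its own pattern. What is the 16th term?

The terms cycle through 3 interleaved subsequences.
Track A = 7, -21, 63, -189: geometric, ×-3 each step.
Track B = -13, -3, 7, 17: arithmetic, step +10.
Track C = 40, 25, 10, -5: linear: a_n = 55 − 15·n.
Position 16 → track A, term 6 = -1701.

-1701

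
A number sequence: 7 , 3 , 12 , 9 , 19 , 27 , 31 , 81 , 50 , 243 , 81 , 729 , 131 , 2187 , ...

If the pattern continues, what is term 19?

555

Split by position mod 2 into 2 tracks.
Subsequence A is 7, 12, 19, 31, 50, 81, 131, which is each term equals the sum of the previous two.
Subsequence B is 3, 9, 27, 81, 243, 729, 2187, which is geometric with ratio 3.
Term 19 comes from subsequence A (its 10th entry): 555.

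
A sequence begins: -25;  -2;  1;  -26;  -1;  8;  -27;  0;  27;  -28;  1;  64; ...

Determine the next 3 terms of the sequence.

Split by position mod 3 into 3 tracks.
Track A: -25, -26, -27, -28. Arithmetic, step −1.
Track B: -2, -1, 0, 1. Arithmetic, step +1.
Track C: 1, 8, 27, 64. Consecutive cubes n³ from n = 1.
Position 13 falls in track A as its term 5, giving -29.
Term 14 comes from track B (its 5th entry): 2.
Position 15 falls in track C as its term 5, giving 125.

-29, 2, 125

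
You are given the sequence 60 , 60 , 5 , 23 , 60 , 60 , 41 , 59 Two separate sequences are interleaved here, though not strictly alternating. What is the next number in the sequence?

60

The slot pattern repeats as AABB (period 4), so there are 2 interleaved tracks.
Track A = 60, 60, 60, 60: the constant sequence 60.
Track B = 5, 23, 41, 59: arithmetic, step +18.
Position 9 falls in track A as its term 5, giving 60.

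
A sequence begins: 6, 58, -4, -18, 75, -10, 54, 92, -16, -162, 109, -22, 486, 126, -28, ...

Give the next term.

Split by position mod 3: positions 1, 4, 7, … form one track, and each other residue class forms its own.
Track A = 6, -18, 54, -162, 486: geometric with ratio -3.
Track B = 58, 75, 92, 109, 126: linear: a_n = 41 + 17·n.
Track C = -4, -10, -16, -22, -28: arithmetic with common difference −6.
Position 16 → track A, term 6 = -1458.

-1458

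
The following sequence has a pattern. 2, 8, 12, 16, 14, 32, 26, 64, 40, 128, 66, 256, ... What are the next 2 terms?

106, 512

Split by position mod 2 into 2 tracks.
Track A = 2, 12, 14, 26, 40, 66: each term equals the sum of the previous two.
Track B = 8, 16, 32, 64, 128, 256: powers of 2.
Position 13 falls in track A as its term 7, giving 106.
Position 14 → track B, term 7 = 512.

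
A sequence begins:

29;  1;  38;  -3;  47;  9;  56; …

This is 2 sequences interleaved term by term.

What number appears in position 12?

Taking every 2nd term gives 2 separate tracks.
Track A = 29, 38, 47, 56: arithmetic, step +9.
Track B = 1, -3, 9: multiplying by -3 each time.
Position 12 → track B, term 6 = -243.

-243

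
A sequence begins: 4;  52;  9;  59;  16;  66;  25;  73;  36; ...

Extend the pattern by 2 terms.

Odd-indexed and even-indexed terms follow separate rules.
Track A: 4, 9, 16, 25, 36 (consecutive squares n² from n = 2).
Track B: 52, 59, 66, 73 (adding 7 each time).
The 10th slot belongs to track B; its 5th term is 80.
Position 11 falls in track A as its term 6, giving 49.

80, 49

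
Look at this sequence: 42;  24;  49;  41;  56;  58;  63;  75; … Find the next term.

Odd-indexed and even-indexed terms follow separate rules.
Track A = 42, 49, 56, 63: arithmetic, step +7.
Track B = 24, 41, 58, 75: adding 17 each time.
Position 9 → track A, term 5 = 70.

70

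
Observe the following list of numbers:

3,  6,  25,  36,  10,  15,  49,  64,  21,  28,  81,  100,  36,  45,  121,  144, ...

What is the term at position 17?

55

Positions follow the repeating pattern AABB; grouping by letter gives 2 tracks.
Stream A: 3, 6, 10, 15, 21, 28, 36, 45 — triangular numbers n(n+1)/2 for n = 2, 3, ….
Stream B: 25, 36, 49, 64, 81, 100, 121, 144 — the squares 5², 6², 7², ….
The 17th slot belongs to stream A; its 9th term is 55.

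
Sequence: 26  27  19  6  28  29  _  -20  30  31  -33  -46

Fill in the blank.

-7

Positions follow the repeating pattern AABB; grouping by letter gives 2 tracks.
Track A = 26, 27, 28, 29, 30, 31: adding 1 each time.
Track B = 19, 6, ?, -20, -33, -46: subtracting 13 each time.
Track B's pattern makes the blank -7.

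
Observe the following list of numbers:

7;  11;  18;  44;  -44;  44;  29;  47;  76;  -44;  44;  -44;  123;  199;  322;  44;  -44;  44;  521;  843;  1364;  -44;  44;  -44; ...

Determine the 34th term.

-44

The slot pattern repeats as AAABBB (period 6), so there are 2 interleaved tracks.
Stream A: 7, 11, 18, 29, 47, 76, 123, 199, 322, 521, 843, 1364 (Fibonacci-style (each term is the sum of the two before it)).
Stream B: 44, -44, 44, -44, 44, -44, 44, -44, 44, -44, 44, -44 (alternating ±44).
Term 34 comes from stream B (its 16th entry): -44.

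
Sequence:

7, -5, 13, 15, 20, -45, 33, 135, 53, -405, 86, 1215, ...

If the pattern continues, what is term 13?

139

Taking every 2nd term gives 2 separate tracks.
Stream A: 7, 13, 20, 33, 53, 86 — a Fibonacci-like recurrence a_n = a_{n-1} + a_{n-2}.
Stream B: -5, 15, -45, 135, -405, 1215 — geometric with ratio -3.
The 13th slot belongs to stream A; its 7th term is 139.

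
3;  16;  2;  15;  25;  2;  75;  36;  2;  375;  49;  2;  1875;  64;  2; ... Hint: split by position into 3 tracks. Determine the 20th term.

100

Taking every 3rd term gives 3 separate tracks.
Track A = 3, 15, 75, 375, 1875: geometric, ×5 each step.
Track B = 16, 25, 36, 49, 64: perfect squares starting at 4².
Track C = 2, 2, 2, 2, 2: always 2.
The 20th slot belongs to track B; its 7th term is 100.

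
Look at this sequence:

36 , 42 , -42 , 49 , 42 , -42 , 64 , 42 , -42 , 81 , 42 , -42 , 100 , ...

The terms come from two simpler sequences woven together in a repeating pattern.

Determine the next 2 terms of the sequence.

42, -42

The slot pattern repeats as ABB (period 3), so there are 2 interleaved tracks.
Stream A: 36, 49, 64, 81, 100 (the squares 6², 7², 8², …).
Stream B: 42, -42, 42, -42, 42, -42, 42, -42 (the oscillation 42·(−1)^(n+1)).
Position 14 → stream B, term 9 = 42.
Position 15 → stream B, term 10 = -42.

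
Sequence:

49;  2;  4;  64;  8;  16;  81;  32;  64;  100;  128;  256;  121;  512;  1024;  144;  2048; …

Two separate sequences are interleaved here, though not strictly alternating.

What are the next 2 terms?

4096, 169

Positions follow the repeating pattern ABB; grouping by letter gives 2 tracks.
Track A: 49, 64, 81, 100, 121, 144 (the squares 7², 8², 9², …).
Track B: 2, 4, 8, 16, 32, 64, 128, 256, 512, 1024, 2048 (powers of 2).
Position 18 falls in track B as its term 12, giving 4096.
Position 19 falls in track A as its term 7, giving 169.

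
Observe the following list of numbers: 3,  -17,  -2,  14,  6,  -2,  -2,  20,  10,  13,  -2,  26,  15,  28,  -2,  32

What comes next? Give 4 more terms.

21, 43, -2, 38

Split by position mod 4: positions 1, 5, 9, … form one track, and each other residue class forms its own.
Track A is 3, 6, 10, 15, which is triangular numbers starting at T_2.
Track B is -17, -2, 13, 28, which is adding 15 each time.
Track C is -2, -2, -2, -2, which is the constant sequence -2.
Track D is 14, 20, 26, 32, which is adding 6 each time.
Term 17 comes from track A (its 5th entry): 21.
Term 18 comes from track B (its 5th entry): 43.
Term 19 comes from track C (its 5th entry): -2.
Position 20 falls in track D as its term 5, giving 38.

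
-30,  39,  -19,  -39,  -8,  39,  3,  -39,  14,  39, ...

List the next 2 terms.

Positions 1, 3, 5, … form one subsequence and positions 2, 4, 6, … form another.
Subsequence A: -30, -19, -8, 3, 14 (adding 11 each time).
Subsequence B: 39, -39, 39, -39, 39 (oscillating between 39 and -39).
The 11th slot belongs to subsequence A; its 6th term is 25.
Position 12 → subsequence B, term 6 = -39.

25, -39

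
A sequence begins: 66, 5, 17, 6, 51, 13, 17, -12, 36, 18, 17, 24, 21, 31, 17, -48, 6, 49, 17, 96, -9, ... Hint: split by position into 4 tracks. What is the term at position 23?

Read the sequence 4 terms at a time; column i is its own pattern.
Subsequence A: 66, 51, 36, 21, 6, -9 — subtracting 15 each time.
Subsequence B: 5, 13, 18, 31, 49 — a Fibonacci-like recurrence a_n = a_{n-1} + a_{n-2}.
Subsequence C: 17, 17, 17, 17, 17 — the constant sequence 17.
Subsequence D: 6, -12, 24, -48, 96 — geometric, ×-2 each step.
Position 23 → subsequence C, term 6 = 17.

17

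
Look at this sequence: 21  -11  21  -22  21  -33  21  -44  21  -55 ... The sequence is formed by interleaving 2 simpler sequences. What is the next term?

21

Positions 1, 3, 5, … form one subsequence and positions 2, 4, 6, … form another.
Subsequence A: 21, 21, 21, 21, 21 — constant 21.
Subsequence B: -11, -22, -33, -44, -55 — arithmetic, step −11.
Position 11 → subsequence A, term 6 = 21.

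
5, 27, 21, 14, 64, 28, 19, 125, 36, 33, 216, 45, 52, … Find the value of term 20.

729

Read the sequence 3 terms at a time; column i is its own pattern.
Stream A: 5, 14, 19, 33, 52 — each term equals the sum of the previous two.
Stream B: 27, 64, 125, 216 — perfect cubes starting at 3³.
Stream C: 21, 28, 36, 45 — triangular numbers n(n+1)/2 for n = 6, 7, ….
The 20th slot belongs to stream B; its 7th term is 729.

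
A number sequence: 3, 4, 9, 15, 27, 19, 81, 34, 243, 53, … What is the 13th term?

Odd-indexed and even-indexed terms follow separate rules.
Stream A: 3, 9, 27, 81, 243. Successive powers of 3.
Stream B: 4, 15, 19, 34, 53. A Fibonacci-like recurrence a_n = a_{n-1} + a_{n-2}.
Term 13 comes from stream A (its 7th entry): 2187.

2187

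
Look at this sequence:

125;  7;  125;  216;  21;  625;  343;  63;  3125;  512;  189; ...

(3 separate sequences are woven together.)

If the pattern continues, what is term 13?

729

Split by position mod 3: positions 1, 4, 7, … form one track, and each other residue class forms its own.
Subsequence A: 125, 216, 343, 512 — the cubes 5³, 6³, 7³, ….
Subsequence B: 7, 21, 63, 189 — multiplying by 3 each time.
Subsequence C: 125, 625, 3125 — successive powers of 5.
The 13th slot belongs to subsequence A; its 5th term is 729.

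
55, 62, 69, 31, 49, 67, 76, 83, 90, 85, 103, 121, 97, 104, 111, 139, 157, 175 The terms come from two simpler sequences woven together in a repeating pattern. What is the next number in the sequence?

The slot pattern repeats as AAABBB (period 6), so there are 2 interleaved tracks.
Track A: 55, 62, 69, 76, 83, 90, 97, 104, 111 (arithmetic with common difference +7).
Track B: 31, 49, 67, 85, 103, 121, 139, 157, 175 (adding 18 each time).
Position 19 → track A, term 10 = 118.

118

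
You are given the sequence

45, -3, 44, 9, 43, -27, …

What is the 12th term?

729

Odd-indexed and even-indexed terms follow separate rules.
Track A: 45, 44, 43 (arithmetic, step −1).
Track B: -3, 9, -27 (geometric with ratio -3).
Term 12 comes from track B (its 6th entry): 729.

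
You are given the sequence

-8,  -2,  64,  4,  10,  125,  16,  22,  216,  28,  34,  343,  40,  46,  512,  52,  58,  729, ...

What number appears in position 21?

1000

The slot pattern repeats as AAB (period 3), so there are 2 interleaved tracks.
Track A: -8, -2, 4, 10, 16, 22, 28, 34, 40, 46, 52, 58. Linear: a_n = -14 + 6·n.
Track B: 64, 125, 216, 343, 512, 729. The cubes 4³, 5³, 6³, ….
Position 21 → track B, term 7 = 1000.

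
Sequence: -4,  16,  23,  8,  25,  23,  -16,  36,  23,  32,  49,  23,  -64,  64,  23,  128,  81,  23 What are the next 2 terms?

-256, 100

Read the sequence 3 terms at a time; column i is its own pattern.
Track A: -4, 8, -16, 32, -64, 128. Geometric, ×-2 each step.
Track B: 16, 25, 36, 49, 64, 81. Perfect squares starting at 4².
Track C: 23, 23, 23, 23, 23, 23. Always 23.
Term 19 comes from track A (its 7th entry): -256.
Term 20 comes from track B (its 7th entry): 100.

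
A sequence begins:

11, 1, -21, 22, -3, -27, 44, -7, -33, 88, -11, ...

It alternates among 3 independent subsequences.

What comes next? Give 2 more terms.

Split by position mod 3 into 3 tracks.
Stream A: 11, 22, 44, 88 (geometric, ×2 each step).
Stream B: 1, -3, -7, -11 (arithmetic, step −4).
Stream C: -21, -27, -33 (arithmetic, step −6).
Term 12 comes from stream C (its 4th entry): -39.
The 13th slot belongs to stream A; its 5th term is 176.

-39, 176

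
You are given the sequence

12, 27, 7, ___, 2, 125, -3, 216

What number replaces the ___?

64

Taking every 2nd term gives 2 separate tracks.
Track A = 12, 7, 2, -3: arithmetic, step −5.
Track B = 27, ?, 125, 216: perfect cubes starting at 3³.
The gap is track B's term 2; the rule gives 64.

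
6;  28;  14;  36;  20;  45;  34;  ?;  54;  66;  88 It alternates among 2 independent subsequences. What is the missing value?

Odd-indexed and even-indexed terms follow separate rules.
Track A: 6, 14, 20, 34, 54, 88 (Fibonacci-style (each term is the sum of the two before it)).
Track B: 28, 36, 45, ?, 66 (the triangular numbers T_7, T_8, …).
Track B's pattern makes the blank 55.

55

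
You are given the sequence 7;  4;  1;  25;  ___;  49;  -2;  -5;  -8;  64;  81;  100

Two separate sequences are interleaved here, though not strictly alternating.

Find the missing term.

Reading positions in blocks of 6 reveals the pattern AAABBB — 2 tracks woven together.
Stream A: 7, 4, 1, -2, -5, -8 — arithmetic, step −3.
Stream B: 25, ?, 49, 64, 81, 100 — the squares 5², 6², 7², ….
So the missing entry in stream B is 36.

36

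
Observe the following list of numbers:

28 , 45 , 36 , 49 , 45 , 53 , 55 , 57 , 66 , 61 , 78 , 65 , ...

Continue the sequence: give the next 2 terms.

Split by position mod 2 into 2 tracks.
Stream A: 28, 36, 45, 55, 66, 78. Triangular numbers n(n+1)/2 for n = 7, 8, ….
Stream B: 45, 49, 53, 57, 61, 65. Linear: a_n = 41 + 4·n.
Position 13 → stream A, term 7 = 91.
Term 14 comes from stream B (its 7th entry): 69.

91, 69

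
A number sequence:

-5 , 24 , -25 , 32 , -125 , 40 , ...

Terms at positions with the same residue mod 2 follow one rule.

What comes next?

-625

Odd-indexed and even-indexed terms follow separate rules.
Track A is -5, -25, -125, which is a geometric progression (common ratio 5).
Track B is 24, 32, 40, which is arithmetic with common difference +8.
The 7th slot belongs to track A; its 4th term is -625.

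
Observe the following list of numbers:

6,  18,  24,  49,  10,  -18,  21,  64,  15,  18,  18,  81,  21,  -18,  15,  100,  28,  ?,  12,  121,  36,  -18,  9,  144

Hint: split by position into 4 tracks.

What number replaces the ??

The terms cycle through 4 interleaved subsequences.
Track A: 6, 10, 15, 21, 28, 36 (the triangular numbers T_3, T_4, …).
Track B: 18, -18, 18, -18, ?, -18 (oscillating between 18 and -18).
Track C: 24, 21, 18, 15, 12, 9 (arithmetic with common difference −3).
Track D: 49, 64, 81, 100, 121, 144 (the squares 7², 8², 9², …).
So the missing entry in track B is 18.

18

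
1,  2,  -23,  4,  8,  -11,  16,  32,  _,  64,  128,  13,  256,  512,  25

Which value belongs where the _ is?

1

Positions follow the repeating pattern AAB; grouping by letter gives 2 tracks.
Track A = 1, 2, 4, 8, 16, 32, 64, 128, 256, 512: powers of 2.
Track B = -23, -11, ?, 13, 25: adding 12 each time.
So the missing entry in track B is 1.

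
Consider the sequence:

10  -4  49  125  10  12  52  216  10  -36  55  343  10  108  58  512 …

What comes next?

Split by position mod 4 into 4 tracks.
Track A is 10, 10, 10, 10, which is always 10.
Track B is -4, 12, -36, 108, which is a geometric progression (common ratio -3).
Track C is 49, 52, 55, 58, which is arithmetic, step +3.
Track D is 125, 216, 343, 512, which is perfect cubes starting at 5³.
The 17th slot belongs to track A; its 5th term is 10.

10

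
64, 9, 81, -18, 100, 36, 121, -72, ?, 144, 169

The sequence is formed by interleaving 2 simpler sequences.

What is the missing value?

The terms cycle through 2 interleaved subsequences.
Subsequence A: 64, 81, 100, 121, ?, 169 — perfect squares starting at 8².
Subsequence B: 9, -18, 36, -72, 144 — geometric with ratio -2.
Subsequence A's pattern makes the blank 144.

144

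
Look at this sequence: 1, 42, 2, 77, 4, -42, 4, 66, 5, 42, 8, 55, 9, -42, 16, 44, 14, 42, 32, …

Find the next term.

Split by position mod 4: positions 1, 5, 9, … form one track, and each other residue class forms its own.
Stream A: 1, 4, 5, 9, 14. A Fibonacci-like recurrence a_n = a_{n-1} + a_{n-2}.
Stream B: 42, -42, 42, -42, 42. The oscillation 42·(−1)^(n+1).
Stream C: 2, 4, 8, 16, 32. Powers 2^1, 2^2, 2^3, ….
Stream D: 77, 66, 55, 44. Subtracting 11 each time.
Position 20 falls in stream D as its term 5, giving 33.

33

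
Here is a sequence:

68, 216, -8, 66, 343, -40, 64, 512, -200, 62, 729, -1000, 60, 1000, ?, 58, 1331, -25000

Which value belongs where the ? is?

-5000

Split by position mod 3: positions 1, 4, 7, … form one track, and each other residue class forms its own.
Track A: 68, 66, 64, 62, 60, 58. Arithmetic with common difference −2.
Track B: 216, 343, 512, 729, 1000, 1331. The cubes 6³, 7³, 8³, ….
Track C: -8, -40, -200, -1000, ?, -25000. A geometric progression (common ratio 5).
Filling track C at index 5 by its rule yields -5000.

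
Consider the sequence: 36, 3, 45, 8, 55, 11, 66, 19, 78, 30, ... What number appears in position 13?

Positions 1, 3, 5, … form one subsequence and positions 2, 4, 6, … form another.
Subsequence A is 36, 45, 55, 66, 78, which is triangular numbers starting at T_8.
Subsequence B is 3, 8, 11, 19, 30, which is a Fibonacci-like recurrence a_n = a_{n-1} + a_{n-2}.
Position 13 → subsequence A, term 7 = 105.

105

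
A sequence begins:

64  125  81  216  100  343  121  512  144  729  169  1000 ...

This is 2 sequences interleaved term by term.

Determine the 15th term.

225

Positions 1, 3, 5, … form one subsequence and positions 2, 4, 6, … form another.
Track A: 64, 81, 100, 121, 144, 169 (consecutive squares n² from n = 8).
Track B: 125, 216, 343, 512, 729, 1000 (the cubes 5³, 6³, 7³, …).
Position 15 falls in track A as its term 8, giving 225.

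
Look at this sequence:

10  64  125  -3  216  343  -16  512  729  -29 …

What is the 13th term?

-42

Reading positions in blocks of 3 reveals the pattern ABB — 2 tracks woven together.
Subsequence A: 10, -3, -16, -29 — arithmetic, step −13.
Subsequence B: 64, 125, 216, 343, 512, 729 — the cubes 4³, 5³, 6³, ….
The 13th slot belongs to subsequence A; its 5th term is -42.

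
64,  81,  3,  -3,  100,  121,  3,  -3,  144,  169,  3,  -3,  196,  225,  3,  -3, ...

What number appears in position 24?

-3

The slot pattern repeats as AABB (period 4), so there are 2 interleaved tracks.
Subsequence A: 64, 81, 100, 121, 144, 169, 196, 225 (the squares 8², 9², 10², …).
Subsequence B: 3, -3, 3, -3, 3, -3, 3, -3 (the oscillation 3·(−1)^(n+1)).
Position 24 → subsequence B, term 12 = -3.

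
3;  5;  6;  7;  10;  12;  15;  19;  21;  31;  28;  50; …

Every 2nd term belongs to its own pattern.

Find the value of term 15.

The terms cycle through 2 interleaved subsequences.
Stream A: 3, 6, 10, 15, 21, 28. Triangular numbers n(n+1)/2 for n = 2, 3, ….
Stream B: 5, 7, 12, 19, 31, 50. Fibonacci-style (each term is the sum of the two before it).
The 15th slot belongs to stream A; its 8th term is 45.

45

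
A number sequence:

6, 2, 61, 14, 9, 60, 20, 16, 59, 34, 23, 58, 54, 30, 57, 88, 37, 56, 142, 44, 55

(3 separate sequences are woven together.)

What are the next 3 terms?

Split by position mod 3 into 3 tracks.
Track A: 6, 14, 20, 34, 54, 88, 142 — a Fibonacci-like recurrence a_n = a_{n-1} + a_{n-2}.
Track B: 2, 9, 16, 23, 30, 37, 44 — arithmetic, step +7.
Track C: 61, 60, 59, 58, 57, 56, 55 — arithmetic, step −1.
Position 22 falls in track A as its term 8, giving 230.
Position 23 → track B, term 8 = 51.
The 24th slot belongs to track C; its 8th term is 54.

230, 51, 54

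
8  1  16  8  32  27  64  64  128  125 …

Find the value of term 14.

Positions 1, 3, 5, … form one subsequence and positions 2, 4, 6, … form another.
Track A: 8, 16, 32, 64, 128 — geometric with ratio 2.
Track B: 1, 8, 27, 64, 125 — the cubes 1³, 2³, 3³, ….
Term 14 comes from track B (its 7th entry): 343.

343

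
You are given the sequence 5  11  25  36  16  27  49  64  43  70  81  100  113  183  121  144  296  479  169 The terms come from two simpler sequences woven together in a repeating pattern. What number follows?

The slot pattern repeats as AABB (period 4), so there are 2 interleaved tracks.
Stream A = 5, 11, 16, 27, 43, 70, 113, 183, 296, 479: each term equals the sum of the previous two.
Stream B = 25, 36, 49, 64, 81, 100, 121, 144, 169: consecutive squares n² from n = 5.
The 20th slot belongs to stream B; its 10th term is 196.

196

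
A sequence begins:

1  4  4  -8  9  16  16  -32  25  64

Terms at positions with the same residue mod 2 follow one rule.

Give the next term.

Positions 1, 3, 5, … form one subsequence and positions 2, 4, 6, … form another.
Subsequence A: 1, 4, 9, 16, 25 (the squares 1², 2², 3², …).
Subsequence B: 4, -8, 16, -32, 64 (a geometric progression (common ratio -2)).
Position 11 → subsequence A, term 6 = 36.

36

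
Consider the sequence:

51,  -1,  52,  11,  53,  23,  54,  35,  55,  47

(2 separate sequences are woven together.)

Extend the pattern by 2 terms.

56, 59

Odd-indexed and even-indexed terms follow separate rules.
Stream A: 51, 52, 53, 54, 55 — adding 1 each time.
Stream B: -1, 11, 23, 35, 47 — arithmetic with common difference +12.
Position 11 → stream A, term 6 = 56.
The 12th slot belongs to stream B; its 6th term is 59.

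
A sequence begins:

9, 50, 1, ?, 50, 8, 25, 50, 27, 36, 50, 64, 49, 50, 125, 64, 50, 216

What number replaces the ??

Read the sequence 3 terms at a time; column i is its own pattern.
Track A: 9, ?, 25, 36, 49, 64 — perfect squares starting at 3².
Track B: 50, 50, 50, 50, 50, 50 — the constant sequence 50.
Track C: 1, 8, 27, 64, 125, 216 — the cubes 1³, 2³, 3³, ….
So the missing entry in track A is 16.

16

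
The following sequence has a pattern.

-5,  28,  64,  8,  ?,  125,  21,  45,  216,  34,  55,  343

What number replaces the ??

36

The terms cycle through 3 interleaved subsequences.
Track A is -5, 8, 21, 34, which is adding 13 each time.
Track B is 28, ?, 45, 55, which is triangular numbers n(n+1)/2 for n = 7, 8, ….
Track C is 64, 125, 216, 343, which is the cubes 4³, 5³, 6³, ….
Filling track B at index 2 by its rule yields 36.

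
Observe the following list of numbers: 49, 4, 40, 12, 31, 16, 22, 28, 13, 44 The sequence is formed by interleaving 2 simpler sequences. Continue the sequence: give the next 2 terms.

4, 72

Taking every 2nd term gives 2 separate tracks.
Track A: 49, 40, 31, 22, 13. Arithmetic with common difference −9.
Track B: 4, 12, 16, 28, 44. Fibonacci-style (each term is the sum of the two before it).
Position 11 → track A, term 6 = 4.
Position 12 → track B, term 6 = 72.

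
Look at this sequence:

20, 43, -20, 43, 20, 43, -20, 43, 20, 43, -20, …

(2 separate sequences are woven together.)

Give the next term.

43

Taking every 2nd term gives 2 separate tracks.
Track A: 20, -20, 20, -20, 20, -20. Oscillating between 20 and -20.
Track B: 43, 43, 43, 43, 43. Always 43.
The 12th slot belongs to track B; its 6th term is 43.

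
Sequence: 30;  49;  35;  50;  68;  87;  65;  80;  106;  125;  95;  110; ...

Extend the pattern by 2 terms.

144, 163

Reading positions in blocks of 4 reveals the pattern AABB — 2 tracks woven together.
Track A: 30, 49, 68, 87, 106, 125. Arithmetic, step +19.
Track B: 35, 50, 65, 80, 95, 110. Arithmetic with common difference +15.
Position 13 → track A, term 7 = 144.
Position 14 → track A, term 8 = 163.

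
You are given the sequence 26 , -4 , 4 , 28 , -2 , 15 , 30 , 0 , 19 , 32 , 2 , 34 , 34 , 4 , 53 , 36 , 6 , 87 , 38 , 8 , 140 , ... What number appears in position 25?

The terms cycle through 3 interleaved subsequences.
Track A = 26, 28, 30, 32, 34, 36, 38: linear: a_n = 24 + 2·n.
Track B = -4, -2, 0, 2, 4, 6, 8: arithmetic, step +2.
Track C = 4, 15, 19, 34, 53, 87, 140: each term equals the sum of the previous two.
Term 25 comes from track A (its 9th entry): 42.

42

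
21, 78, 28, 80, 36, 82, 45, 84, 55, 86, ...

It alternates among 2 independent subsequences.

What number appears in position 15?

The terms cycle through 2 interleaved subsequences.
Stream A: 21, 28, 36, 45, 55 — triangular numbers starting at T_6.
Stream B: 78, 80, 82, 84, 86 — arithmetic, step +2.
The 15th slot belongs to stream A; its 8th term is 91.

91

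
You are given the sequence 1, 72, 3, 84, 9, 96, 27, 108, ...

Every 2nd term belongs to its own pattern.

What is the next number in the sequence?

Split by position mod 2 into 2 tracks.
Subsequence A is 1, 3, 9, 27, which is powers of 3.
Subsequence B is 72, 84, 96, 108, which is adding 12 each time.
The 9th slot belongs to subsequence A; its 5th term is 81.

81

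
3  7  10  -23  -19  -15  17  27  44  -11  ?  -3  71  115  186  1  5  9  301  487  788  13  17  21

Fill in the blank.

Reading positions in blocks of 6 reveals the pattern AAABBB — 2 tracks woven together.
Track A: 3, 7, 10, 17, 27, 44, 71, 115, 186, 301, 487, 788 (each term equals the sum of the previous two).
Track B: -23, -19, -15, -11, ?, -3, 1, 5, 9, 13, 17, 21 (arithmetic with common difference +4).
The gap is track B's term 5; the rule gives -7.

-7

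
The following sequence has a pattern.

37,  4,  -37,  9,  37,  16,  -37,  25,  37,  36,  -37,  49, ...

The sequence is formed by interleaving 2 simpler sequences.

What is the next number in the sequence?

37

Positions 1, 3, 5, … form one subsequence and positions 2, 4, 6, … form another.
Track A: 37, -37, 37, -37, 37, -37 (the oscillation 37·(−1)^(n+1)).
Track B: 4, 9, 16, 25, 36, 49 (consecutive squares n² from n = 2).
The 13th slot belongs to track A; its 7th term is 37.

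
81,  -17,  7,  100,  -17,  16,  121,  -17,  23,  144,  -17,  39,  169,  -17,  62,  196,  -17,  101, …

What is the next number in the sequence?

The terms cycle through 3 interleaved subsequences.
Stream A: 81, 100, 121, 144, 169, 196. Consecutive squares n² from n = 9.
Stream B: -17, -17, -17, -17, -17, -17. Constant -17.
Stream C: 7, 16, 23, 39, 62, 101. Fibonacci-style (each term is the sum of the two before it).
The 19th slot belongs to stream A; its 7th term is 225.

225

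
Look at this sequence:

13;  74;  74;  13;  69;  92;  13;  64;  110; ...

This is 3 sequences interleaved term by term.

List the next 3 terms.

13, 59, 128

Split by position mod 3 into 3 tracks.
Track A is 13, 13, 13, which is the constant sequence 13.
Track B is 74, 69, 64, which is linear: a_n = 79 − 5·n.
Track C is 74, 92, 110, which is adding 18 each time.
The 10th slot belongs to track A; its 4th term is 13.
Position 11 → track B, term 4 = 59.
Term 12 comes from track C (its 4th entry): 128.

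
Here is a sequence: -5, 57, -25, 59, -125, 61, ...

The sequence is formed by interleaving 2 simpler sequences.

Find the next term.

-625

The terms cycle through 2 interleaved subsequences.
Subsequence A: -5, -25, -125. Multiplying by 5 each time.
Subsequence B: 57, 59, 61. Arithmetic, step +2.
Term 7 comes from subsequence A (its 4th entry): -625.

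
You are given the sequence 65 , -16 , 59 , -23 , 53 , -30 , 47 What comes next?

-37

Split by position mod 2 into 2 tracks.
Stream A = 65, 59, 53, 47: subtracting 6 each time.
Stream B = -16, -23, -30: linear: a_n = -9 − 7·n.
Term 8 comes from stream B (its 4th entry): -37.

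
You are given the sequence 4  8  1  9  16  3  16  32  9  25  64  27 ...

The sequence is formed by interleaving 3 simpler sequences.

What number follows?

Split by position mod 3 into 3 tracks.
Subsequence A = 4, 9, 16, 25: perfect squares starting at 2².
Subsequence B = 8, 16, 32, 64: geometric with ratio 2.
Subsequence C = 1, 3, 9, 27: powers of 3.
Position 13 falls in subsequence A as its term 5, giving 36.

36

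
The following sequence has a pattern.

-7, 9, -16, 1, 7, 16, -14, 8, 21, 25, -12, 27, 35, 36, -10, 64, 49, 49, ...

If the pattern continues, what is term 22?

Split by position mod 4: positions 1, 5, 9, … form one track, and each other residue class forms its own.
Subsequence A is -7, 7, 21, 35, 49, which is linear: a_n = -21 + 14·n.
Subsequence B is 9, 16, 25, 36, 49, which is perfect squares starting at 3².
Subsequence C is -16, -14, -12, -10, which is adding 2 each time.
Subsequence D is 1, 8, 27, 64, which is perfect cubes starting at 1³.
Position 22 falls in subsequence B as its term 6, giving 64.

64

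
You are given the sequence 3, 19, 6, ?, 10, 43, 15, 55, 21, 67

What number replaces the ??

31

Positions 1, 3, 5, … form one subsequence and positions 2, 4, 6, … form another.
Subsequence A: 3, 6, 10, 15, 21. The triangular numbers T_2, T_3, ….
Subsequence B: 19, ?, 43, 55, 67. Adding 12 each time.
The gap is subsequence B's term 2; the rule gives 31.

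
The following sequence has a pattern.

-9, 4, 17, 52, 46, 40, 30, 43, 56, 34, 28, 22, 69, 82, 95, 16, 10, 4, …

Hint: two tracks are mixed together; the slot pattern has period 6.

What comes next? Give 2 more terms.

Reading positions in blocks of 6 reveals the pattern AAABBB — 2 tracks woven together.
Track A: -9, 4, 17, 30, 43, 56, 69, 82, 95 (arithmetic with common difference +13).
Track B: 52, 46, 40, 34, 28, 22, 16, 10, 4 (arithmetic, step −6).
Position 19 → track A, term 10 = 108.
Position 20 → track A, term 11 = 121.

108, 121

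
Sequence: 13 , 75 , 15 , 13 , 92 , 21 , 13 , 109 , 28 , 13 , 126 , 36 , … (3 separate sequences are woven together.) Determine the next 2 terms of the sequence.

13, 143

The terms cycle through 3 interleaved subsequences.
Track A: 13, 13, 13, 13 — always 13.
Track B: 75, 92, 109, 126 — arithmetic, step +17.
Track C: 15, 21, 28, 36 — triangular numbers starting at T_5.
Position 13 → track A, term 5 = 13.
Term 14 comes from track B (its 5th entry): 143.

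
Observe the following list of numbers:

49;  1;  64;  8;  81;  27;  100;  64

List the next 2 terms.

121, 125

Odd-indexed and even-indexed terms follow separate rules.
Stream A is 49, 64, 81, 100, which is perfect squares starting at 7².
Stream B is 1, 8, 27, 64, which is perfect cubes starting at 1³.
Position 9 falls in stream A as its term 5, giving 121.
Term 10 comes from stream B (its 5th entry): 125.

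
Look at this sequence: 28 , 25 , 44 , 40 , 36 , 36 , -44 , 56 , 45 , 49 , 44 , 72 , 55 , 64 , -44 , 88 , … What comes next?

66

Split by position mod 4: positions 1, 5, 9, … form one track, and each other residue class forms its own.
Track A: 28, 36, 45, 55 — triangular numbers n(n+1)/2 for n = 7, 8, ….
Track B: 25, 36, 49, 64 — the squares 5², 6², 7², ….
Track C: 44, -44, 44, -44 — alternating ±44.
Track D: 40, 56, 72, 88 — linear: a_n = 24 + 16·n.
Position 17 → track A, term 5 = 66.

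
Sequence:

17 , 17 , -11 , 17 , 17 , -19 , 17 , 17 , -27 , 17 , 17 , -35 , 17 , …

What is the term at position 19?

17

The slot pattern repeats as AAB (period 3), so there are 2 interleaved tracks.
Track A: 17, 17, 17, 17, 17, 17, 17, 17, 17 (always 17).
Track B: -11, -19, -27, -35 (subtracting 8 each time).
Term 19 comes from track A (its 13th entry): 17.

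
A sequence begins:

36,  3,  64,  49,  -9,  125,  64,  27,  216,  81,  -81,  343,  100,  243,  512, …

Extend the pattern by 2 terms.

Split by position mod 3: positions 1, 4, 7, … form one track, and each other residue class forms its own.
Track A = 36, 49, 64, 81, 100: perfect squares starting at 6².
Track B = 3, -9, 27, -81, 243: geometric, ×-3 each step.
Track C = 64, 125, 216, 343, 512: the cubes 4³, 5³, 6³, ….
The 16th slot belongs to track A; its 6th term is 121.
Term 17 comes from track B (its 6th entry): -729.

121, -729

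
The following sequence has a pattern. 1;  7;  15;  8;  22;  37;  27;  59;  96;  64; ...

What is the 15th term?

Positions follow the repeating pattern ABB; grouping by letter gives 2 tracks.
Track A: 1, 8, 27, 64 — the cubes 1³, 2³, 3³, ….
Track B: 7, 15, 22, 37, 59, 96 — each term equals the sum of the previous two.
Position 15 → track B, term 10 = 657.

657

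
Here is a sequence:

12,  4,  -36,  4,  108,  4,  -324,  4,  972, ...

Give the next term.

4

Split by position mod 2 into 2 tracks.
Track A: 12, -36, 108, -324, 972 (a geometric progression (common ratio -3)).
Track B: 4, 4, 4, 4 (always 4).
Position 10 → track B, term 5 = 4.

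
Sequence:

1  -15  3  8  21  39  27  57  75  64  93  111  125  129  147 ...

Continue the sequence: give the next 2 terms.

Positions follow the repeating pattern ABB; grouping by letter gives 2 tracks.
Subsequence A: 1, 8, 27, 64, 125 — consecutive cubes n³ from n = 1.
Subsequence B: -15, 3, 21, 39, 57, 75, 93, 111, 129, 147 — adding 18 each time.
The 16th slot belongs to subsequence A; its 6th term is 216.
Position 17 → subsequence B, term 11 = 165.

216, 165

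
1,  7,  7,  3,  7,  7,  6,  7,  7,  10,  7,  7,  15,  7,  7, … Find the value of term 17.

Reading positions in blocks of 3 reveals the pattern ABB — 2 tracks woven together.
Track A: 1, 3, 6, 10, 15. Triangular numbers starting at T_1.
Track B: 7, 7, 7, 7, 7, 7, 7, 7, 7, 7. The constant sequence 7.
Position 17 → track B, term 11 = 7.

7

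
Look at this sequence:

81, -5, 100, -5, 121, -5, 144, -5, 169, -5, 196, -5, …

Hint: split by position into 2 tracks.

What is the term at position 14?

Taking every 2nd term gives 2 separate tracks.
Subsequence A: 81, 100, 121, 144, 169, 196. Consecutive squares n² from n = 9.
Subsequence B: -5, -5, -5, -5, -5, -5. The constant sequence -5.
Position 14 → subsequence B, term 7 = -5.

-5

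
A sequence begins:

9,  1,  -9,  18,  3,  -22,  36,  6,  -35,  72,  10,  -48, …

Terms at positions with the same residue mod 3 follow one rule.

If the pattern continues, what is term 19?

576

The terms cycle through 3 interleaved subsequences.
Subsequence A: 9, 18, 36, 72 — a geometric progression (common ratio 2).
Subsequence B: 1, 3, 6, 10 — triangular numbers n(n+1)/2 for n = 1, 2, ….
Subsequence C: -9, -22, -35, -48 — subtracting 13 each time.
The 19th slot belongs to subsequence A; its 7th term is 576.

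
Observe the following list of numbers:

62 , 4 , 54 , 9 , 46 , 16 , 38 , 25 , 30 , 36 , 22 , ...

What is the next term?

Positions 1, 3, 5, … form one subsequence and positions 2, 4, 6, … form another.
Track A is 62, 54, 46, 38, 30, 22, which is subtracting 8 each time.
Track B is 4, 9, 16, 25, 36, which is consecutive squares n² from n = 2.
Position 12 falls in track B as its term 6, giving 49.

49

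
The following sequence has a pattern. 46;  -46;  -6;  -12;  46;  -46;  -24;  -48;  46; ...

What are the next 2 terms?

Positions follow the repeating pattern AABB; grouping by letter gives 2 tracks.
Stream A: 46, -46, 46, -46, 46 (the oscillation 46·(−1)^(n+1)).
Stream B: -6, -12, -24, -48 (geometric, ×2 each step).
Position 10 falls in stream A as its term 6, giving -46.
Position 11 falls in stream B as its term 5, giving -96.

-46, -96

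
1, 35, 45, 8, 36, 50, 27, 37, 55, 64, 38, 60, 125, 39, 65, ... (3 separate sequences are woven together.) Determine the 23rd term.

The terms cycle through 3 interleaved subsequences.
Subsequence A: 1, 8, 27, 64, 125 — perfect cubes starting at 1³.
Subsequence B: 35, 36, 37, 38, 39 — adding 1 each time.
Subsequence C: 45, 50, 55, 60, 65 — adding 5 each time.
Position 23 falls in subsequence B as its term 8, giving 42.

42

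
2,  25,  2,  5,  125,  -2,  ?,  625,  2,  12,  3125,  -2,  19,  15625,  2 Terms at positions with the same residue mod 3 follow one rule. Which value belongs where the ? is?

7

The terms cycle through 3 interleaved subsequences.
Stream A: 2, 5, ?, 12, 19 (a Fibonacci-like recurrence a_n = a_{n-1} + a_{n-2}).
Stream B: 25, 125, 625, 3125, 15625 (successive powers of 5).
Stream C: 2, -2, 2, -2, 2 (alternating ±2).
Stream A's pattern makes the blank 7.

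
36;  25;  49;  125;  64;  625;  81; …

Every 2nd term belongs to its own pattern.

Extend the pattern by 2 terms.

3125, 100

Taking every 2nd term gives 2 separate tracks.
Stream A = 36, 49, 64, 81: consecutive squares n² from n = 6.
Stream B = 25, 125, 625: powers 5^2, 5^3, 5^4, ….
Term 8 comes from stream B (its 4th entry): 3125.
The 9th slot belongs to stream A; its 5th term is 100.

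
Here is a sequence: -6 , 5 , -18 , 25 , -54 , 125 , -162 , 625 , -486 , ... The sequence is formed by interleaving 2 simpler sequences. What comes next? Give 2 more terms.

3125, -1458

Taking every 2nd term gives 2 separate tracks.
Stream A = -6, -18, -54, -162, -486: multiplying by 3 each time.
Stream B = 5, 25, 125, 625: powers 5^1, 5^2, 5^3, ….
Position 10 → stream B, term 5 = 3125.
Term 11 comes from stream A (its 6th entry): -1458.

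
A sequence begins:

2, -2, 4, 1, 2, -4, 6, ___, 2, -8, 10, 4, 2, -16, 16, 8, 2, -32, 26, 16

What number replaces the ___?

The terms cycle through 4 interleaved subsequences.
Track A: 2, 2, 2, 2, 2 — always 2.
Track B: -2, -4, -8, -16, -32 — geometric with ratio 2.
Track C: 4, 6, 10, 16, 26 — a Fibonacci-like recurrence a_n = a_{n-1} + a_{n-2}.
Track D: 1, ?, 4, 8, 16 — powers 2^0, 2^1, 2^2, ….
So the missing entry in track D is 2.

2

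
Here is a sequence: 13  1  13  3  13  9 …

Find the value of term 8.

Taking every 2nd term gives 2 separate tracks.
Track A = 13, 13, 13: the constant sequence 13.
Track B = 1, 3, 9: a geometric progression (common ratio 3).
Term 8 comes from track B (its 4th entry): 27.

27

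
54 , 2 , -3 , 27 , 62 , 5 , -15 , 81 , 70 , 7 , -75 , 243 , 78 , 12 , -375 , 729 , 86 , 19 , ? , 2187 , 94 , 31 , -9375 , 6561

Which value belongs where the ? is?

Split by position mod 4 into 4 tracks.
Stream A: 54, 62, 70, 78, 86, 94 — arithmetic, step +8.
Stream B: 2, 5, 7, 12, 19, 31 — Fibonacci-style (each term is the sum of the two before it).
Stream C: -3, -15, -75, -375, ?, -9375 — a geometric progression (common ratio 5).
Stream D: 27, 81, 243, 729, 2187, 6561 — powers 3^3, 3^4, 3^5, ….
So the missing entry in stream C is -1875.

-1875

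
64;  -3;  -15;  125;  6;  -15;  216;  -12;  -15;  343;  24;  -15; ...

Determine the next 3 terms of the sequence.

512, -48, -15

Split by position mod 3 into 3 tracks.
Subsequence A is 64, 125, 216, 343, which is the cubes 4³, 5³, 6³, ….
Subsequence B is -3, 6, -12, 24, which is a geometric progression (common ratio -2).
Subsequence C is -15, -15, -15, -15, which is always -15.
Position 13 → subsequence A, term 5 = 512.
The 14th slot belongs to subsequence B; its 5th term is -48.
Position 15 → subsequence C, term 5 = -15.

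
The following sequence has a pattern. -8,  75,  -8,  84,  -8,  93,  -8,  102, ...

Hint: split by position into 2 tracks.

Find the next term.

Taking every 2nd term gives 2 separate tracks.
Track A = -8, -8, -8, -8: the constant sequence -8.
Track B = 75, 84, 93, 102: linear: a_n = 66 + 9·n.
Position 9 → track A, term 5 = -8.

-8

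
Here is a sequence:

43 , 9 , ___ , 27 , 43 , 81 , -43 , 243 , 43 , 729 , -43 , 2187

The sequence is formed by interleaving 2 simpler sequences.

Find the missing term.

-43

Positions 1, 3, 5, … form one subsequence and positions 2, 4, 6, … form another.
Stream A: 43, ?, 43, -43, 43, -43. Alternating ±43.
Stream B: 9, 27, 81, 243, 729, 2187. Powers 3^2, 3^3, 3^4, ….
Stream A's pattern makes the blank -43.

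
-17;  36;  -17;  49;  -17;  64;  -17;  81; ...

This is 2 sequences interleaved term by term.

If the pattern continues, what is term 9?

-17

Positions 1, 3, 5, … form one subsequence and positions 2, 4, 6, … form another.
Subsequence A: -17, -17, -17, -17. Always -17.
Subsequence B: 36, 49, 64, 81. Consecutive squares n² from n = 6.
Position 9 falls in subsequence A as its term 5, giving -17.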